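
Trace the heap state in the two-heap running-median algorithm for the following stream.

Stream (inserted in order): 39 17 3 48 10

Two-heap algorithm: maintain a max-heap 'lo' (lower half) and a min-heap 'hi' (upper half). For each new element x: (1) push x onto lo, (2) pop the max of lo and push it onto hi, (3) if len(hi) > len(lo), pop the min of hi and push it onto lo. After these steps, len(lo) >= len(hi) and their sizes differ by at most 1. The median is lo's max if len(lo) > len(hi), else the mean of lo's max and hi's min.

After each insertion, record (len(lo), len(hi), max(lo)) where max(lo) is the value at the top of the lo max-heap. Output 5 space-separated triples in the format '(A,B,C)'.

Answer: (1,0,39) (1,1,17) (2,1,17) (2,2,17) (3,2,17)

Derivation:
Step 1: insert 39 -> lo=[39] hi=[] -> (len(lo)=1, len(hi)=0, max(lo)=39)
Step 2: insert 17 -> lo=[17] hi=[39] -> (len(lo)=1, len(hi)=1, max(lo)=17)
Step 3: insert 3 -> lo=[3, 17] hi=[39] -> (len(lo)=2, len(hi)=1, max(lo)=17)
Step 4: insert 48 -> lo=[3, 17] hi=[39, 48] -> (len(lo)=2, len(hi)=2, max(lo)=17)
Step 5: insert 10 -> lo=[3, 10, 17] hi=[39, 48] -> (len(lo)=3, len(hi)=2, max(lo)=17)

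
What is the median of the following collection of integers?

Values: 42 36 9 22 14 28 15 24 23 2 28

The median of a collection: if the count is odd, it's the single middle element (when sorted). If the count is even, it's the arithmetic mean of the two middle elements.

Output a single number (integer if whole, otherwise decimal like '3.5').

Answer: 23

Derivation:
Step 1: insert 42 -> lo=[42] (size 1, max 42) hi=[] (size 0) -> median=42
Step 2: insert 36 -> lo=[36] (size 1, max 36) hi=[42] (size 1, min 42) -> median=39
Step 3: insert 9 -> lo=[9, 36] (size 2, max 36) hi=[42] (size 1, min 42) -> median=36
Step 4: insert 22 -> lo=[9, 22] (size 2, max 22) hi=[36, 42] (size 2, min 36) -> median=29
Step 5: insert 14 -> lo=[9, 14, 22] (size 3, max 22) hi=[36, 42] (size 2, min 36) -> median=22
Step 6: insert 28 -> lo=[9, 14, 22] (size 3, max 22) hi=[28, 36, 42] (size 3, min 28) -> median=25
Step 7: insert 15 -> lo=[9, 14, 15, 22] (size 4, max 22) hi=[28, 36, 42] (size 3, min 28) -> median=22
Step 8: insert 24 -> lo=[9, 14, 15, 22] (size 4, max 22) hi=[24, 28, 36, 42] (size 4, min 24) -> median=23
Step 9: insert 23 -> lo=[9, 14, 15, 22, 23] (size 5, max 23) hi=[24, 28, 36, 42] (size 4, min 24) -> median=23
Step 10: insert 2 -> lo=[2, 9, 14, 15, 22] (size 5, max 22) hi=[23, 24, 28, 36, 42] (size 5, min 23) -> median=22.5
Step 11: insert 28 -> lo=[2, 9, 14, 15, 22, 23] (size 6, max 23) hi=[24, 28, 28, 36, 42] (size 5, min 24) -> median=23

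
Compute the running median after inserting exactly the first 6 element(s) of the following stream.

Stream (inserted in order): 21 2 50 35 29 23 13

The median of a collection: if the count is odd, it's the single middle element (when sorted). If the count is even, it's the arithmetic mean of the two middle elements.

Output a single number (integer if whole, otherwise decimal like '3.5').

Answer: 26

Derivation:
Step 1: insert 21 -> lo=[21] (size 1, max 21) hi=[] (size 0) -> median=21
Step 2: insert 2 -> lo=[2] (size 1, max 2) hi=[21] (size 1, min 21) -> median=11.5
Step 3: insert 50 -> lo=[2, 21] (size 2, max 21) hi=[50] (size 1, min 50) -> median=21
Step 4: insert 35 -> lo=[2, 21] (size 2, max 21) hi=[35, 50] (size 2, min 35) -> median=28
Step 5: insert 29 -> lo=[2, 21, 29] (size 3, max 29) hi=[35, 50] (size 2, min 35) -> median=29
Step 6: insert 23 -> lo=[2, 21, 23] (size 3, max 23) hi=[29, 35, 50] (size 3, min 29) -> median=26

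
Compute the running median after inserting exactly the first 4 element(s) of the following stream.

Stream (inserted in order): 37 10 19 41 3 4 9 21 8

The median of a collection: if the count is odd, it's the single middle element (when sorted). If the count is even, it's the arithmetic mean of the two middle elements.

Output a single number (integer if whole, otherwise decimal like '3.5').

Answer: 28

Derivation:
Step 1: insert 37 -> lo=[37] (size 1, max 37) hi=[] (size 0) -> median=37
Step 2: insert 10 -> lo=[10] (size 1, max 10) hi=[37] (size 1, min 37) -> median=23.5
Step 3: insert 19 -> lo=[10, 19] (size 2, max 19) hi=[37] (size 1, min 37) -> median=19
Step 4: insert 41 -> lo=[10, 19] (size 2, max 19) hi=[37, 41] (size 2, min 37) -> median=28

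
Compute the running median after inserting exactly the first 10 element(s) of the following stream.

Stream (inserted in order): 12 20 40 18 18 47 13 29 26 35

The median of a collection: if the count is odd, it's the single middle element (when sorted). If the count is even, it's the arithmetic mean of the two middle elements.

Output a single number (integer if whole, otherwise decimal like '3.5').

Step 1: insert 12 -> lo=[12] (size 1, max 12) hi=[] (size 0) -> median=12
Step 2: insert 20 -> lo=[12] (size 1, max 12) hi=[20] (size 1, min 20) -> median=16
Step 3: insert 40 -> lo=[12, 20] (size 2, max 20) hi=[40] (size 1, min 40) -> median=20
Step 4: insert 18 -> lo=[12, 18] (size 2, max 18) hi=[20, 40] (size 2, min 20) -> median=19
Step 5: insert 18 -> lo=[12, 18, 18] (size 3, max 18) hi=[20, 40] (size 2, min 20) -> median=18
Step 6: insert 47 -> lo=[12, 18, 18] (size 3, max 18) hi=[20, 40, 47] (size 3, min 20) -> median=19
Step 7: insert 13 -> lo=[12, 13, 18, 18] (size 4, max 18) hi=[20, 40, 47] (size 3, min 20) -> median=18
Step 8: insert 29 -> lo=[12, 13, 18, 18] (size 4, max 18) hi=[20, 29, 40, 47] (size 4, min 20) -> median=19
Step 9: insert 26 -> lo=[12, 13, 18, 18, 20] (size 5, max 20) hi=[26, 29, 40, 47] (size 4, min 26) -> median=20
Step 10: insert 35 -> lo=[12, 13, 18, 18, 20] (size 5, max 20) hi=[26, 29, 35, 40, 47] (size 5, min 26) -> median=23

Answer: 23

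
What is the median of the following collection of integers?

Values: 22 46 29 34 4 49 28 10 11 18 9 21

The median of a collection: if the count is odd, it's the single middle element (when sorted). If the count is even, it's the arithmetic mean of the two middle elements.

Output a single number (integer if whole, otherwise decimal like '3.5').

Step 1: insert 22 -> lo=[22] (size 1, max 22) hi=[] (size 0) -> median=22
Step 2: insert 46 -> lo=[22] (size 1, max 22) hi=[46] (size 1, min 46) -> median=34
Step 3: insert 29 -> lo=[22, 29] (size 2, max 29) hi=[46] (size 1, min 46) -> median=29
Step 4: insert 34 -> lo=[22, 29] (size 2, max 29) hi=[34, 46] (size 2, min 34) -> median=31.5
Step 5: insert 4 -> lo=[4, 22, 29] (size 3, max 29) hi=[34, 46] (size 2, min 34) -> median=29
Step 6: insert 49 -> lo=[4, 22, 29] (size 3, max 29) hi=[34, 46, 49] (size 3, min 34) -> median=31.5
Step 7: insert 28 -> lo=[4, 22, 28, 29] (size 4, max 29) hi=[34, 46, 49] (size 3, min 34) -> median=29
Step 8: insert 10 -> lo=[4, 10, 22, 28] (size 4, max 28) hi=[29, 34, 46, 49] (size 4, min 29) -> median=28.5
Step 9: insert 11 -> lo=[4, 10, 11, 22, 28] (size 5, max 28) hi=[29, 34, 46, 49] (size 4, min 29) -> median=28
Step 10: insert 18 -> lo=[4, 10, 11, 18, 22] (size 5, max 22) hi=[28, 29, 34, 46, 49] (size 5, min 28) -> median=25
Step 11: insert 9 -> lo=[4, 9, 10, 11, 18, 22] (size 6, max 22) hi=[28, 29, 34, 46, 49] (size 5, min 28) -> median=22
Step 12: insert 21 -> lo=[4, 9, 10, 11, 18, 21] (size 6, max 21) hi=[22, 28, 29, 34, 46, 49] (size 6, min 22) -> median=21.5

Answer: 21.5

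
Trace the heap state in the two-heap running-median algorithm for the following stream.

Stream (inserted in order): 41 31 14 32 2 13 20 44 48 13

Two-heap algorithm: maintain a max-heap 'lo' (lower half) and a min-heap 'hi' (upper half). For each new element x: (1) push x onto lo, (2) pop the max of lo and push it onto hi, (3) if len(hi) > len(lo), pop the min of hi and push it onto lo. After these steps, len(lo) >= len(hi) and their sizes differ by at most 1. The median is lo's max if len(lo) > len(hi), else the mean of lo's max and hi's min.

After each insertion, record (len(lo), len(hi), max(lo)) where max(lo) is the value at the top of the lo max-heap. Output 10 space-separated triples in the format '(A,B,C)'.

Step 1: insert 41 -> lo=[41] hi=[] -> (len(lo)=1, len(hi)=0, max(lo)=41)
Step 2: insert 31 -> lo=[31] hi=[41] -> (len(lo)=1, len(hi)=1, max(lo)=31)
Step 3: insert 14 -> lo=[14, 31] hi=[41] -> (len(lo)=2, len(hi)=1, max(lo)=31)
Step 4: insert 32 -> lo=[14, 31] hi=[32, 41] -> (len(lo)=2, len(hi)=2, max(lo)=31)
Step 5: insert 2 -> lo=[2, 14, 31] hi=[32, 41] -> (len(lo)=3, len(hi)=2, max(lo)=31)
Step 6: insert 13 -> lo=[2, 13, 14] hi=[31, 32, 41] -> (len(lo)=3, len(hi)=3, max(lo)=14)
Step 7: insert 20 -> lo=[2, 13, 14, 20] hi=[31, 32, 41] -> (len(lo)=4, len(hi)=3, max(lo)=20)
Step 8: insert 44 -> lo=[2, 13, 14, 20] hi=[31, 32, 41, 44] -> (len(lo)=4, len(hi)=4, max(lo)=20)
Step 9: insert 48 -> lo=[2, 13, 14, 20, 31] hi=[32, 41, 44, 48] -> (len(lo)=5, len(hi)=4, max(lo)=31)
Step 10: insert 13 -> lo=[2, 13, 13, 14, 20] hi=[31, 32, 41, 44, 48] -> (len(lo)=5, len(hi)=5, max(lo)=20)

Answer: (1,0,41) (1,1,31) (2,1,31) (2,2,31) (3,2,31) (3,3,14) (4,3,20) (4,4,20) (5,4,31) (5,5,20)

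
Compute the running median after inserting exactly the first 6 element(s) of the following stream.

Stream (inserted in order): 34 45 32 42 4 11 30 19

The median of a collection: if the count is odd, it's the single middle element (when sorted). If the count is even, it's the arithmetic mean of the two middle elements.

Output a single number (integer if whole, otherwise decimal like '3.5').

Answer: 33

Derivation:
Step 1: insert 34 -> lo=[34] (size 1, max 34) hi=[] (size 0) -> median=34
Step 2: insert 45 -> lo=[34] (size 1, max 34) hi=[45] (size 1, min 45) -> median=39.5
Step 3: insert 32 -> lo=[32, 34] (size 2, max 34) hi=[45] (size 1, min 45) -> median=34
Step 4: insert 42 -> lo=[32, 34] (size 2, max 34) hi=[42, 45] (size 2, min 42) -> median=38
Step 5: insert 4 -> lo=[4, 32, 34] (size 3, max 34) hi=[42, 45] (size 2, min 42) -> median=34
Step 6: insert 11 -> lo=[4, 11, 32] (size 3, max 32) hi=[34, 42, 45] (size 3, min 34) -> median=33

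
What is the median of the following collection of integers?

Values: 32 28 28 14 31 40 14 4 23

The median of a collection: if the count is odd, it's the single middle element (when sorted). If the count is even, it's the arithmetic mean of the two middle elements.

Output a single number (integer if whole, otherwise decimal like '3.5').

Answer: 28

Derivation:
Step 1: insert 32 -> lo=[32] (size 1, max 32) hi=[] (size 0) -> median=32
Step 2: insert 28 -> lo=[28] (size 1, max 28) hi=[32] (size 1, min 32) -> median=30
Step 3: insert 28 -> lo=[28, 28] (size 2, max 28) hi=[32] (size 1, min 32) -> median=28
Step 4: insert 14 -> lo=[14, 28] (size 2, max 28) hi=[28, 32] (size 2, min 28) -> median=28
Step 5: insert 31 -> lo=[14, 28, 28] (size 3, max 28) hi=[31, 32] (size 2, min 31) -> median=28
Step 6: insert 40 -> lo=[14, 28, 28] (size 3, max 28) hi=[31, 32, 40] (size 3, min 31) -> median=29.5
Step 7: insert 14 -> lo=[14, 14, 28, 28] (size 4, max 28) hi=[31, 32, 40] (size 3, min 31) -> median=28
Step 8: insert 4 -> lo=[4, 14, 14, 28] (size 4, max 28) hi=[28, 31, 32, 40] (size 4, min 28) -> median=28
Step 9: insert 23 -> lo=[4, 14, 14, 23, 28] (size 5, max 28) hi=[28, 31, 32, 40] (size 4, min 28) -> median=28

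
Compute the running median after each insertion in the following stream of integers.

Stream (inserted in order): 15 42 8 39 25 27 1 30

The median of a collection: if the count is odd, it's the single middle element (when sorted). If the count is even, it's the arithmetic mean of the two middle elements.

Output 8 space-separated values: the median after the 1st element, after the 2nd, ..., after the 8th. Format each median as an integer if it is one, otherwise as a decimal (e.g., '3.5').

Step 1: insert 15 -> lo=[15] (size 1, max 15) hi=[] (size 0) -> median=15
Step 2: insert 42 -> lo=[15] (size 1, max 15) hi=[42] (size 1, min 42) -> median=28.5
Step 3: insert 8 -> lo=[8, 15] (size 2, max 15) hi=[42] (size 1, min 42) -> median=15
Step 4: insert 39 -> lo=[8, 15] (size 2, max 15) hi=[39, 42] (size 2, min 39) -> median=27
Step 5: insert 25 -> lo=[8, 15, 25] (size 3, max 25) hi=[39, 42] (size 2, min 39) -> median=25
Step 6: insert 27 -> lo=[8, 15, 25] (size 3, max 25) hi=[27, 39, 42] (size 3, min 27) -> median=26
Step 7: insert 1 -> lo=[1, 8, 15, 25] (size 4, max 25) hi=[27, 39, 42] (size 3, min 27) -> median=25
Step 8: insert 30 -> lo=[1, 8, 15, 25] (size 4, max 25) hi=[27, 30, 39, 42] (size 4, min 27) -> median=26

Answer: 15 28.5 15 27 25 26 25 26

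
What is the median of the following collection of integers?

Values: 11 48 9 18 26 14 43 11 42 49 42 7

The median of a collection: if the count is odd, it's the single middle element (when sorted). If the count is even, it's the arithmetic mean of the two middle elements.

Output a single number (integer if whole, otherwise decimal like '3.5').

Answer: 22

Derivation:
Step 1: insert 11 -> lo=[11] (size 1, max 11) hi=[] (size 0) -> median=11
Step 2: insert 48 -> lo=[11] (size 1, max 11) hi=[48] (size 1, min 48) -> median=29.5
Step 3: insert 9 -> lo=[9, 11] (size 2, max 11) hi=[48] (size 1, min 48) -> median=11
Step 4: insert 18 -> lo=[9, 11] (size 2, max 11) hi=[18, 48] (size 2, min 18) -> median=14.5
Step 5: insert 26 -> lo=[9, 11, 18] (size 3, max 18) hi=[26, 48] (size 2, min 26) -> median=18
Step 6: insert 14 -> lo=[9, 11, 14] (size 3, max 14) hi=[18, 26, 48] (size 3, min 18) -> median=16
Step 7: insert 43 -> lo=[9, 11, 14, 18] (size 4, max 18) hi=[26, 43, 48] (size 3, min 26) -> median=18
Step 8: insert 11 -> lo=[9, 11, 11, 14] (size 4, max 14) hi=[18, 26, 43, 48] (size 4, min 18) -> median=16
Step 9: insert 42 -> lo=[9, 11, 11, 14, 18] (size 5, max 18) hi=[26, 42, 43, 48] (size 4, min 26) -> median=18
Step 10: insert 49 -> lo=[9, 11, 11, 14, 18] (size 5, max 18) hi=[26, 42, 43, 48, 49] (size 5, min 26) -> median=22
Step 11: insert 42 -> lo=[9, 11, 11, 14, 18, 26] (size 6, max 26) hi=[42, 42, 43, 48, 49] (size 5, min 42) -> median=26
Step 12: insert 7 -> lo=[7, 9, 11, 11, 14, 18] (size 6, max 18) hi=[26, 42, 42, 43, 48, 49] (size 6, min 26) -> median=22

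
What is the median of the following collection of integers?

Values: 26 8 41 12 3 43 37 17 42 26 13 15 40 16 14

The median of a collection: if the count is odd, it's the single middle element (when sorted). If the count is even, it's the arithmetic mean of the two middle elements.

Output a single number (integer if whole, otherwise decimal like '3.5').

Step 1: insert 26 -> lo=[26] (size 1, max 26) hi=[] (size 0) -> median=26
Step 2: insert 8 -> lo=[8] (size 1, max 8) hi=[26] (size 1, min 26) -> median=17
Step 3: insert 41 -> lo=[8, 26] (size 2, max 26) hi=[41] (size 1, min 41) -> median=26
Step 4: insert 12 -> lo=[8, 12] (size 2, max 12) hi=[26, 41] (size 2, min 26) -> median=19
Step 5: insert 3 -> lo=[3, 8, 12] (size 3, max 12) hi=[26, 41] (size 2, min 26) -> median=12
Step 6: insert 43 -> lo=[3, 8, 12] (size 3, max 12) hi=[26, 41, 43] (size 3, min 26) -> median=19
Step 7: insert 37 -> lo=[3, 8, 12, 26] (size 4, max 26) hi=[37, 41, 43] (size 3, min 37) -> median=26
Step 8: insert 17 -> lo=[3, 8, 12, 17] (size 4, max 17) hi=[26, 37, 41, 43] (size 4, min 26) -> median=21.5
Step 9: insert 42 -> lo=[3, 8, 12, 17, 26] (size 5, max 26) hi=[37, 41, 42, 43] (size 4, min 37) -> median=26
Step 10: insert 26 -> lo=[3, 8, 12, 17, 26] (size 5, max 26) hi=[26, 37, 41, 42, 43] (size 5, min 26) -> median=26
Step 11: insert 13 -> lo=[3, 8, 12, 13, 17, 26] (size 6, max 26) hi=[26, 37, 41, 42, 43] (size 5, min 26) -> median=26
Step 12: insert 15 -> lo=[3, 8, 12, 13, 15, 17] (size 6, max 17) hi=[26, 26, 37, 41, 42, 43] (size 6, min 26) -> median=21.5
Step 13: insert 40 -> lo=[3, 8, 12, 13, 15, 17, 26] (size 7, max 26) hi=[26, 37, 40, 41, 42, 43] (size 6, min 26) -> median=26
Step 14: insert 16 -> lo=[3, 8, 12, 13, 15, 16, 17] (size 7, max 17) hi=[26, 26, 37, 40, 41, 42, 43] (size 7, min 26) -> median=21.5
Step 15: insert 14 -> lo=[3, 8, 12, 13, 14, 15, 16, 17] (size 8, max 17) hi=[26, 26, 37, 40, 41, 42, 43] (size 7, min 26) -> median=17

Answer: 17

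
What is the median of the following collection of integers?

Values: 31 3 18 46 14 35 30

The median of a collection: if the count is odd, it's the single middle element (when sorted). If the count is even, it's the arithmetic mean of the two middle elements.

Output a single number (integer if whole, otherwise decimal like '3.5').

Answer: 30

Derivation:
Step 1: insert 31 -> lo=[31] (size 1, max 31) hi=[] (size 0) -> median=31
Step 2: insert 3 -> lo=[3] (size 1, max 3) hi=[31] (size 1, min 31) -> median=17
Step 3: insert 18 -> lo=[3, 18] (size 2, max 18) hi=[31] (size 1, min 31) -> median=18
Step 4: insert 46 -> lo=[3, 18] (size 2, max 18) hi=[31, 46] (size 2, min 31) -> median=24.5
Step 5: insert 14 -> lo=[3, 14, 18] (size 3, max 18) hi=[31, 46] (size 2, min 31) -> median=18
Step 6: insert 35 -> lo=[3, 14, 18] (size 3, max 18) hi=[31, 35, 46] (size 3, min 31) -> median=24.5
Step 7: insert 30 -> lo=[3, 14, 18, 30] (size 4, max 30) hi=[31, 35, 46] (size 3, min 31) -> median=30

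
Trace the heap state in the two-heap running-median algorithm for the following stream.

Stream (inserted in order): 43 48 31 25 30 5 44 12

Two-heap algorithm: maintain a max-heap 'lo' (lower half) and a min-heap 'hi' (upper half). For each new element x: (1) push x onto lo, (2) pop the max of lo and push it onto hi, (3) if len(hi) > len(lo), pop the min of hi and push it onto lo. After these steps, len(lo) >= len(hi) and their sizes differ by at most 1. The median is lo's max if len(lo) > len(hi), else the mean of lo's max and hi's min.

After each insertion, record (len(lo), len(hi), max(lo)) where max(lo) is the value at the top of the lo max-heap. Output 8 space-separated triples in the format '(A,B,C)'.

Answer: (1,0,43) (1,1,43) (2,1,43) (2,2,31) (3,2,31) (3,3,30) (4,3,31) (4,4,30)

Derivation:
Step 1: insert 43 -> lo=[43] hi=[] -> (len(lo)=1, len(hi)=0, max(lo)=43)
Step 2: insert 48 -> lo=[43] hi=[48] -> (len(lo)=1, len(hi)=1, max(lo)=43)
Step 3: insert 31 -> lo=[31, 43] hi=[48] -> (len(lo)=2, len(hi)=1, max(lo)=43)
Step 4: insert 25 -> lo=[25, 31] hi=[43, 48] -> (len(lo)=2, len(hi)=2, max(lo)=31)
Step 5: insert 30 -> lo=[25, 30, 31] hi=[43, 48] -> (len(lo)=3, len(hi)=2, max(lo)=31)
Step 6: insert 5 -> lo=[5, 25, 30] hi=[31, 43, 48] -> (len(lo)=3, len(hi)=3, max(lo)=30)
Step 7: insert 44 -> lo=[5, 25, 30, 31] hi=[43, 44, 48] -> (len(lo)=4, len(hi)=3, max(lo)=31)
Step 8: insert 12 -> lo=[5, 12, 25, 30] hi=[31, 43, 44, 48] -> (len(lo)=4, len(hi)=4, max(lo)=30)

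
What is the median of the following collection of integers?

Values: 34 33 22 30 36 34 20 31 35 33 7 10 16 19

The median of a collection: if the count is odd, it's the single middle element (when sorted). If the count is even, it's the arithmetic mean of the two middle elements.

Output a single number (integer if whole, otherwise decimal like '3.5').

Step 1: insert 34 -> lo=[34] (size 1, max 34) hi=[] (size 0) -> median=34
Step 2: insert 33 -> lo=[33] (size 1, max 33) hi=[34] (size 1, min 34) -> median=33.5
Step 3: insert 22 -> lo=[22, 33] (size 2, max 33) hi=[34] (size 1, min 34) -> median=33
Step 4: insert 30 -> lo=[22, 30] (size 2, max 30) hi=[33, 34] (size 2, min 33) -> median=31.5
Step 5: insert 36 -> lo=[22, 30, 33] (size 3, max 33) hi=[34, 36] (size 2, min 34) -> median=33
Step 6: insert 34 -> lo=[22, 30, 33] (size 3, max 33) hi=[34, 34, 36] (size 3, min 34) -> median=33.5
Step 7: insert 20 -> lo=[20, 22, 30, 33] (size 4, max 33) hi=[34, 34, 36] (size 3, min 34) -> median=33
Step 8: insert 31 -> lo=[20, 22, 30, 31] (size 4, max 31) hi=[33, 34, 34, 36] (size 4, min 33) -> median=32
Step 9: insert 35 -> lo=[20, 22, 30, 31, 33] (size 5, max 33) hi=[34, 34, 35, 36] (size 4, min 34) -> median=33
Step 10: insert 33 -> lo=[20, 22, 30, 31, 33] (size 5, max 33) hi=[33, 34, 34, 35, 36] (size 5, min 33) -> median=33
Step 11: insert 7 -> lo=[7, 20, 22, 30, 31, 33] (size 6, max 33) hi=[33, 34, 34, 35, 36] (size 5, min 33) -> median=33
Step 12: insert 10 -> lo=[7, 10, 20, 22, 30, 31] (size 6, max 31) hi=[33, 33, 34, 34, 35, 36] (size 6, min 33) -> median=32
Step 13: insert 16 -> lo=[7, 10, 16, 20, 22, 30, 31] (size 7, max 31) hi=[33, 33, 34, 34, 35, 36] (size 6, min 33) -> median=31
Step 14: insert 19 -> lo=[7, 10, 16, 19, 20, 22, 30] (size 7, max 30) hi=[31, 33, 33, 34, 34, 35, 36] (size 7, min 31) -> median=30.5

Answer: 30.5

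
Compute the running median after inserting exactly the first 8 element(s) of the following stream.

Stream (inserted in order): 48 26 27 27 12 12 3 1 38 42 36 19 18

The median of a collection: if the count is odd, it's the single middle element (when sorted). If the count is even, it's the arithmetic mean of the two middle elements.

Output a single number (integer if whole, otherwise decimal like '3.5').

Answer: 19

Derivation:
Step 1: insert 48 -> lo=[48] (size 1, max 48) hi=[] (size 0) -> median=48
Step 2: insert 26 -> lo=[26] (size 1, max 26) hi=[48] (size 1, min 48) -> median=37
Step 3: insert 27 -> lo=[26, 27] (size 2, max 27) hi=[48] (size 1, min 48) -> median=27
Step 4: insert 27 -> lo=[26, 27] (size 2, max 27) hi=[27, 48] (size 2, min 27) -> median=27
Step 5: insert 12 -> lo=[12, 26, 27] (size 3, max 27) hi=[27, 48] (size 2, min 27) -> median=27
Step 6: insert 12 -> lo=[12, 12, 26] (size 3, max 26) hi=[27, 27, 48] (size 3, min 27) -> median=26.5
Step 7: insert 3 -> lo=[3, 12, 12, 26] (size 4, max 26) hi=[27, 27, 48] (size 3, min 27) -> median=26
Step 8: insert 1 -> lo=[1, 3, 12, 12] (size 4, max 12) hi=[26, 27, 27, 48] (size 4, min 26) -> median=19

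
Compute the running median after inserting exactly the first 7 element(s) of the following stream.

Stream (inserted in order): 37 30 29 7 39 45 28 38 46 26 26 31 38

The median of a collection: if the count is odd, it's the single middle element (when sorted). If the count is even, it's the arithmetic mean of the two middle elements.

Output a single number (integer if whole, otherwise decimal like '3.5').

Step 1: insert 37 -> lo=[37] (size 1, max 37) hi=[] (size 0) -> median=37
Step 2: insert 30 -> lo=[30] (size 1, max 30) hi=[37] (size 1, min 37) -> median=33.5
Step 3: insert 29 -> lo=[29, 30] (size 2, max 30) hi=[37] (size 1, min 37) -> median=30
Step 4: insert 7 -> lo=[7, 29] (size 2, max 29) hi=[30, 37] (size 2, min 30) -> median=29.5
Step 5: insert 39 -> lo=[7, 29, 30] (size 3, max 30) hi=[37, 39] (size 2, min 37) -> median=30
Step 6: insert 45 -> lo=[7, 29, 30] (size 3, max 30) hi=[37, 39, 45] (size 3, min 37) -> median=33.5
Step 7: insert 28 -> lo=[7, 28, 29, 30] (size 4, max 30) hi=[37, 39, 45] (size 3, min 37) -> median=30

Answer: 30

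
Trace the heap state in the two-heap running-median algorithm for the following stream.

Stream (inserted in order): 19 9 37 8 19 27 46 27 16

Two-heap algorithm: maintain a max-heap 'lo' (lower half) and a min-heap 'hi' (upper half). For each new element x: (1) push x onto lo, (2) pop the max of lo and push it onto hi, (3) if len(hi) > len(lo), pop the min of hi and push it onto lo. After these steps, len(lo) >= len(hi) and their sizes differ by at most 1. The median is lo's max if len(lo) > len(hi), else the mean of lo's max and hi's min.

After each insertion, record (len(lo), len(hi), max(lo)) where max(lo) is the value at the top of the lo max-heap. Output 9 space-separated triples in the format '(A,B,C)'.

Answer: (1,0,19) (1,1,9) (2,1,19) (2,2,9) (3,2,19) (3,3,19) (4,3,19) (4,4,19) (5,4,19)

Derivation:
Step 1: insert 19 -> lo=[19] hi=[] -> (len(lo)=1, len(hi)=0, max(lo)=19)
Step 2: insert 9 -> lo=[9] hi=[19] -> (len(lo)=1, len(hi)=1, max(lo)=9)
Step 3: insert 37 -> lo=[9, 19] hi=[37] -> (len(lo)=2, len(hi)=1, max(lo)=19)
Step 4: insert 8 -> lo=[8, 9] hi=[19, 37] -> (len(lo)=2, len(hi)=2, max(lo)=9)
Step 5: insert 19 -> lo=[8, 9, 19] hi=[19, 37] -> (len(lo)=3, len(hi)=2, max(lo)=19)
Step 6: insert 27 -> lo=[8, 9, 19] hi=[19, 27, 37] -> (len(lo)=3, len(hi)=3, max(lo)=19)
Step 7: insert 46 -> lo=[8, 9, 19, 19] hi=[27, 37, 46] -> (len(lo)=4, len(hi)=3, max(lo)=19)
Step 8: insert 27 -> lo=[8, 9, 19, 19] hi=[27, 27, 37, 46] -> (len(lo)=4, len(hi)=4, max(lo)=19)
Step 9: insert 16 -> lo=[8, 9, 16, 19, 19] hi=[27, 27, 37, 46] -> (len(lo)=5, len(hi)=4, max(lo)=19)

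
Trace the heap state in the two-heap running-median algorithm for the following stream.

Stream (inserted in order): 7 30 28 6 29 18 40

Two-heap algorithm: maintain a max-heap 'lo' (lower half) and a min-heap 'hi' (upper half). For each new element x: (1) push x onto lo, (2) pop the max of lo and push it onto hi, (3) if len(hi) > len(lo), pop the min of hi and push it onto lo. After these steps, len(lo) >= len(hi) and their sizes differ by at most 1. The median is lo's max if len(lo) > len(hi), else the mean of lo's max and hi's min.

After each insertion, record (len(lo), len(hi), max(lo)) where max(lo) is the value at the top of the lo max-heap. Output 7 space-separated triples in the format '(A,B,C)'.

Step 1: insert 7 -> lo=[7] hi=[] -> (len(lo)=1, len(hi)=0, max(lo)=7)
Step 2: insert 30 -> lo=[7] hi=[30] -> (len(lo)=1, len(hi)=1, max(lo)=7)
Step 3: insert 28 -> lo=[7, 28] hi=[30] -> (len(lo)=2, len(hi)=1, max(lo)=28)
Step 4: insert 6 -> lo=[6, 7] hi=[28, 30] -> (len(lo)=2, len(hi)=2, max(lo)=7)
Step 5: insert 29 -> lo=[6, 7, 28] hi=[29, 30] -> (len(lo)=3, len(hi)=2, max(lo)=28)
Step 6: insert 18 -> lo=[6, 7, 18] hi=[28, 29, 30] -> (len(lo)=3, len(hi)=3, max(lo)=18)
Step 7: insert 40 -> lo=[6, 7, 18, 28] hi=[29, 30, 40] -> (len(lo)=4, len(hi)=3, max(lo)=28)

Answer: (1,0,7) (1,1,7) (2,1,28) (2,2,7) (3,2,28) (3,3,18) (4,3,28)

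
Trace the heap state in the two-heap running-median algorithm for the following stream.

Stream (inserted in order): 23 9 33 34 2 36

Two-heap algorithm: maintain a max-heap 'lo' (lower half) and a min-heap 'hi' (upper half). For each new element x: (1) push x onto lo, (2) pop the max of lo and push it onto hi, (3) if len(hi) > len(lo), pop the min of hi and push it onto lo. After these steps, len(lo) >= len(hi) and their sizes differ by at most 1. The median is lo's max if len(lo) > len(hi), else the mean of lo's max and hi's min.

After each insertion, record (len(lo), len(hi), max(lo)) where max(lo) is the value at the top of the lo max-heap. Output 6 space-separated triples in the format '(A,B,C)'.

Step 1: insert 23 -> lo=[23] hi=[] -> (len(lo)=1, len(hi)=0, max(lo)=23)
Step 2: insert 9 -> lo=[9] hi=[23] -> (len(lo)=1, len(hi)=1, max(lo)=9)
Step 3: insert 33 -> lo=[9, 23] hi=[33] -> (len(lo)=2, len(hi)=1, max(lo)=23)
Step 4: insert 34 -> lo=[9, 23] hi=[33, 34] -> (len(lo)=2, len(hi)=2, max(lo)=23)
Step 5: insert 2 -> lo=[2, 9, 23] hi=[33, 34] -> (len(lo)=3, len(hi)=2, max(lo)=23)
Step 6: insert 36 -> lo=[2, 9, 23] hi=[33, 34, 36] -> (len(lo)=3, len(hi)=3, max(lo)=23)

Answer: (1,0,23) (1,1,9) (2,1,23) (2,2,23) (3,2,23) (3,3,23)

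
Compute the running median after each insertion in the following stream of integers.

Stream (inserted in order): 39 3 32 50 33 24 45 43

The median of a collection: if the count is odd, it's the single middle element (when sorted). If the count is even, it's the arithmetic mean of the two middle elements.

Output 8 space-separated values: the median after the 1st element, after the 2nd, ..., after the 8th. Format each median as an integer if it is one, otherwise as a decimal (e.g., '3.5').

Step 1: insert 39 -> lo=[39] (size 1, max 39) hi=[] (size 0) -> median=39
Step 2: insert 3 -> lo=[3] (size 1, max 3) hi=[39] (size 1, min 39) -> median=21
Step 3: insert 32 -> lo=[3, 32] (size 2, max 32) hi=[39] (size 1, min 39) -> median=32
Step 4: insert 50 -> lo=[3, 32] (size 2, max 32) hi=[39, 50] (size 2, min 39) -> median=35.5
Step 5: insert 33 -> lo=[3, 32, 33] (size 3, max 33) hi=[39, 50] (size 2, min 39) -> median=33
Step 6: insert 24 -> lo=[3, 24, 32] (size 3, max 32) hi=[33, 39, 50] (size 3, min 33) -> median=32.5
Step 7: insert 45 -> lo=[3, 24, 32, 33] (size 4, max 33) hi=[39, 45, 50] (size 3, min 39) -> median=33
Step 8: insert 43 -> lo=[3, 24, 32, 33] (size 4, max 33) hi=[39, 43, 45, 50] (size 4, min 39) -> median=36

Answer: 39 21 32 35.5 33 32.5 33 36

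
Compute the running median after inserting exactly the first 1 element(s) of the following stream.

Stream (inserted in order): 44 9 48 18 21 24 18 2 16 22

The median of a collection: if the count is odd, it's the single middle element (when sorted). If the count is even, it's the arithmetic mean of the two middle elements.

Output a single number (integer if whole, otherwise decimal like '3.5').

Step 1: insert 44 -> lo=[44] (size 1, max 44) hi=[] (size 0) -> median=44

Answer: 44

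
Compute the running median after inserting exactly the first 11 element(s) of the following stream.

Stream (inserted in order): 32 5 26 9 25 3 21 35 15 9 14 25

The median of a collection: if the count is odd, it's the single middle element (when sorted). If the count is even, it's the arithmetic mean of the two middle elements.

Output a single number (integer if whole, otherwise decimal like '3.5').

Step 1: insert 32 -> lo=[32] (size 1, max 32) hi=[] (size 0) -> median=32
Step 2: insert 5 -> lo=[5] (size 1, max 5) hi=[32] (size 1, min 32) -> median=18.5
Step 3: insert 26 -> lo=[5, 26] (size 2, max 26) hi=[32] (size 1, min 32) -> median=26
Step 4: insert 9 -> lo=[5, 9] (size 2, max 9) hi=[26, 32] (size 2, min 26) -> median=17.5
Step 5: insert 25 -> lo=[5, 9, 25] (size 3, max 25) hi=[26, 32] (size 2, min 26) -> median=25
Step 6: insert 3 -> lo=[3, 5, 9] (size 3, max 9) hi=[25, 26, 32] (size 3, min 25) -> median=17
Step 7: insert 21 -> lo=[3, 5, 9, 21] (size 4, max 21) hi=[25, 26, 32] (size 3, min 25) -> median=21
Step 8: insert 35 -> lo=[3, 5, 9, 21] (size 4, max 21) hi=[25, 26, 32, 35] (size 4, min 25) -> median=23
Step 9: insert 15 -> lo=[3, 5, 9, 15, 21] (size 5, max 21) hi=[25, 26, 32, 35] (size 4, min 25) -> median=21
Step 10: insert 9 -> lo=[3, 5, 9, 9, 15] (size 5, max 15) hi=[21, 25, 26, 32, 35] (size 5, min 21) -> median=18
Step 11: insert 14 -> lo=[3, 5, 9, 9, 14, 15] (size 6, max 15) hi=[21, 25, 26, 32, 35] (size 5, min 21) -> median=15

Answer: 15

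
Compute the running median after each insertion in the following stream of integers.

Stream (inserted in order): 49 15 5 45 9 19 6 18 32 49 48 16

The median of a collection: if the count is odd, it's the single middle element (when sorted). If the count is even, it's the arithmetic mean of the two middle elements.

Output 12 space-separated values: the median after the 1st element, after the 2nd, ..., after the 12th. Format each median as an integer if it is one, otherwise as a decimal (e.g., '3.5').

Answer: 49 32 15 30 15 17 15 16.5 18 18.5 19 18.5

Derivation:
Step 1: insert 49 -> lo=[49] (size 1, max 49) hi=[] (size 0) -> median=49
Step 2: insert 15 -> lo=[15] (size 1, max 15) hi=[49] (size 1, min 49) -> median=32
Step 3: insert 5 -> lo=[5, 15] (size 2, max 15) hi=[49] (size 1, min 49) -> median=15
Step 4: insert 45 -> lo=[5, 15] (size 2, max 15) hi=[45, 49] (size 2, min 45) -> median=30
Step 5: insert 9 -> lo=[5, 9, 15] (size 3, max 15) hi=[45, 49] (size 2, min 45) -> median=15
Step 6: insert 19 -> lo=[5, 9, 15] (size 3, max 15) hi=[19, 45, 49] (size 3, min 19) -> median=17
Step 7: insert 6 -> lo=[5, 6, 9, 15] (size 4, max 15) hi=[19, 45, 49] (size 3, min 19) -> median=15
Step 8: insert 18 -> lo=[5, 6, 9, 15] (size 4, max 15) hi=[18, 19, 45, 49] (size 4, min 18) -> median=16.5
Step 9: insert 32 -> lo=[5, 6, 9, 15, 18] (size 5, max 18) hi=[19, 32, 45, 49] (size 4, min 19) -> median=18
Step 10: insert 49 -> lo=[5, 6, 9, 15, 18] (size 5, max 18) hi=[19, 32, 45, 49, 49] (size 5, min 19) -> median=18.5
Step 11: insert 48 -> lo=[5, 6, 9, 15, 18, 19] (size 6, max 19) hi=[32, 45, 48, 49, 49] (size 5, min 32) -> median=19
Step 12: insert 16 -> lo=[5, 6, 9, 15, 16, 18] (size 6, max 18) hi=[19, 32, 45, 48, 49, 49] (size 6, min 19) -> median=18.5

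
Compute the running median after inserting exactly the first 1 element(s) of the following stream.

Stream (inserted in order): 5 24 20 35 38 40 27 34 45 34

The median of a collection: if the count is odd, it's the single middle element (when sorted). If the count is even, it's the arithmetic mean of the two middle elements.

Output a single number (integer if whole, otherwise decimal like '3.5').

Answer: 5

Derivation:
Step 1: insert 5 -> lo=[5] (size 1, max 5) hi=[] (size 0) -> median=5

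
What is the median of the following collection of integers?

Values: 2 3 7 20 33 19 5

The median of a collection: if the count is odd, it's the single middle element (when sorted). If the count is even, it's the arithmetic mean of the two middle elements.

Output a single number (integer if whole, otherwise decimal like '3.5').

Answer: 7

Derivation:
Step 1: insert 2 -> lo=[2] (size 1, max 2) hi=[] (size 0) -> median=2
Step 2: insert 3 -> lo=[2] (size 1, max 2) hi=[3] (size 1, min 3) -> median=2.5
Step 3: insert 7 -> lo=[2, 3] (size 2, max 3) hi=[7] (size 1, min 7) -> median=3
Step 4: insert 20 -> lo=[2, 3] (size 2, max 3) hi=[7, 20] (size 2, min 7) -> median=5
Step 5: insert 33 -> lo=[2, 3, 7] (size 3, max 7) hi=[20, 33] (size 2, min 20) -> median=7
Step 6: insert 19 -> lo=[2, 3, 7] (size 3, max 7) hi=[19, 20, 33] (size 3, min 19) -> median=13
Step 7: insert 5 -> lo=[2, 3, 5, 7] (size 4, max 7) hi=[19, 20, 33] (size 3, min 19) -> median=7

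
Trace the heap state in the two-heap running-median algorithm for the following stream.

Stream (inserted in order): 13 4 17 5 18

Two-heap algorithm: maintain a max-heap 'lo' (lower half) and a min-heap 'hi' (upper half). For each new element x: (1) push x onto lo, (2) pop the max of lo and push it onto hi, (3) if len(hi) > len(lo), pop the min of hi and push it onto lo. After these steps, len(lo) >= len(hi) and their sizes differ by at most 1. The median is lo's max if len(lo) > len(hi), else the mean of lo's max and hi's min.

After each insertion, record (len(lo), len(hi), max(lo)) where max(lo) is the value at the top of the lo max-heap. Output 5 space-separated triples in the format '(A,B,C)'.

Answer: (1,0,13) (1,1,4) (2,1,13) (2,2,5) (3,2,13)

Derivation:
Step 1: insert 13 -> lo=[13] hi=[] -> (len(lo)=1, len(hi)=0, max(lo)=13)
Step 2: insert 4 -> lo=[4] hi=[13] -> (len(lo)=1, len(hi)=1, max(lo)=4)
Step 3: insert 17 -> lo=[4, 13] hi=[17] -> (len(lo)=2, len(hi)=1, max(lo)=13)
Step 4: insert 5 -> lo=[4, 5] hi=[13, 17] -> (len(lo)=2, len(hi)=2, max(lo)=5)
Step 5: insert 18 -> lo=[4, 5, 13] hi=[17, 18] -> (len(lo)=3, len(hi)=2, max(lo)=13)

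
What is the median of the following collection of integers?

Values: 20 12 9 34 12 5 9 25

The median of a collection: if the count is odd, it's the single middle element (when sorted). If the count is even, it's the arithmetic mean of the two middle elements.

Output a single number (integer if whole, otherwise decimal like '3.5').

Answer: 12

Derivation:
Step 1: insert 20 -> lo=[20] (size 1, max 20) hi=[] (size 0) -> median=20
Step 2: insert 12 -> lo=[12] (size 1, max 12) hi=[20] (size 1, min 20) -> median=16
Step 3: insert 9 -> lo=[9, 12] (size 2, max 12) hi=[20] (size 1, min 20) -> median=12
Step 4: insert 34 -> lo=[9, 12] (size 2, max 12) hi=[20, 34] (size 2, min 20) -> median=16
Step 5: insert 12 -> lo=[9, 12, 12] (size 3, max 12) hi=[20, 34] (size 2, min 20) -> median=12
Step 6: insert 5 -> lo=[5, 9, 12] (size 3, max 12) hi=[12, 20, 34] (size 3, min 12) -> median=12
Step 7: insert 9 -> lo=[5, 9, 9, 12] (size 4, max 12) hi=[12, 20, 34] (size 3, min 12) -> median=12
Step 8: insert 25 -> lo=[5, 9, 9, 12] (size 4, max 12) hi=[12, 20, 25, 34] (size 4, min 12) -> median=12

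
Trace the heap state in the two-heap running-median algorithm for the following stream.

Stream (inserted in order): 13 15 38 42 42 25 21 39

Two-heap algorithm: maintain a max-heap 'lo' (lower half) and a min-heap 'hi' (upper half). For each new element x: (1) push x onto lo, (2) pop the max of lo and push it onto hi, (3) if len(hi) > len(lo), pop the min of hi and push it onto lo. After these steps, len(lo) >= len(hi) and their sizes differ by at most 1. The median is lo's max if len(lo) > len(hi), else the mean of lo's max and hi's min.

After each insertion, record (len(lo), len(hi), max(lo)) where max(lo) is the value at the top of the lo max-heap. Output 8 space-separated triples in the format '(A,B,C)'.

Answer: (1,0,13) (1,1,13) (2,1,15) (2,2,15) (3,2,38) (3,3,25) (4,3,25) (4,4,25)

Derivation:
Step 1: insert 13 -> lo=[13] hi=[] -> (len(lo)=1, len(hi)=0, max(lo)=13)
Step 2: insert 15 -> lo=[13] hi=[15] -> (len(lo)=1, len(hi)=1, max(lo)=13)
Step 3: insert 38 -> lo=[13, 15] hi=[38] -> (len(lo)=2, len(hi)=1, max(lo)=15)
Step 4: insert 42 -> lo=[13, 15] hi=[38, 42] -> (len(lo)=2, len(hi)=2, max(lo)=15)
Step 5: insert 42 -> lo=[13, 15, 38] hi=[42, 42] -> (len(lo)=3, len(hi)=2, max(lo)=38)
Step 6: insert 25 -> lo=[13, 15, 25] hi=[38, 42, 42] -> (len(lo)=3, len(hi)=3, max(lo)=25)
Step 7: insert 21 -> lo=[13, 15, 21, 25] hi=[38, 42, 42] -> (len(lo)=4, len(hi)=3, max(lo)=25)
Step 8: insert 39 -> lo=[13, 15, 21, 25] hi=[38, 39, 42, 42] -> (len(lo)=4, len(hi)=4, max(lo)=25)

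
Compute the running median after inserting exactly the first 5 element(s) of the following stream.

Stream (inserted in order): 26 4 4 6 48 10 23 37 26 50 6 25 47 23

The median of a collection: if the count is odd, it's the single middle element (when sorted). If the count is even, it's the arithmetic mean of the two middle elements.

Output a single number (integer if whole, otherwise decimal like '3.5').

Answer: 6

Derivation:
Step 1: insert 26 -> lo=[26] (size 1, max 26) hi=[] (size 0) -> median=26
Step 2: insert 4 -> lo=[4] (size 1, max 4) hi=[26] (size 1, min 26) -> median=15
Step 3: insert 4 -> lo=[4, 4] (size 2, max 4) hi=[26] (size 1, min 26) -> median=4
Step 4: insert 6 -> lo=[4, 4] (size 2, max 4) hi=[6, 26] (size 2, min 6) -> median=5
Step 5: insert 48 -> lo=[4, 4, 6] (size 3, max 6) hi=[26, 48] (size 2, min 26) -> median=6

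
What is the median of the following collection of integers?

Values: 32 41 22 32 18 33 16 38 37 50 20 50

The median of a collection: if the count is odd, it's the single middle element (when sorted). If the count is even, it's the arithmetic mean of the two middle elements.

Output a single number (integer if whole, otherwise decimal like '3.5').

Answer: 32.5

Derivation:
Step 1: insert 32 -> lo=[32] (size 1, max 32) hi=[] (size 0) -> median=32
Step 2: insert 41 -> lo=[32] (size 1, max 32) hi=[41] (size 1, min 41) -> median=36.5
Step 3: insert 22 -> lo=[22, 32] (size 2, max 32) hi=[41] (size 1, min 41) -> median=32
Step 4: insert 32 -> lo=[22, 32] (size 2, max 32) hi=[32, 41] (size 2, min 32) -> median=32
Step 5: insert 18 -> lo=[18, 22, 32] (size 3, max 32) hi=[32, 41] (size 2, min 32) -> median=32
Step 6: insert 33 -> lo=[18, 22, 32] (size 3, max 32) hi=[32, 33, 41] (size 3, min 32) -> median=32
Step 7: insert 16 -> lo=[16, 18, 22, 32] (size 4, max 32) hi=[32, 33, 41] (size 3, min 32) -> median=32
Step 8: insert 38 -> lo=[16, 18, 22, 32] (size 4, max 32) hi=[32, 33, 38, 41] (size 4, min 32) -> median=32
Step 9: insert 37 -> lo=[16, 18, 22, 32, 32] (size 5, max 32) hi=[33, 37, 38, 41] (size 4, min 33) -> median=32
Step 10: insert 50 -> lo=[16, 18, 22, 32, 32] (size 5, max 32) hi=[33, 37, 38, 41, 50] (size 5, min 33) -> median=32.5
Step 11: insert 20 -> lo=[16, 18, 20, 22, 32, 32] (size 6, max 32) hi=[33, 37, 38, 41, 50] (size 5, min 33) -> median=32
Step 12: insert 50 -> lo=[16, 18, 20, 22, 32, 32] (size 6, max 32) hi=[33, 37, 38, 41, 50, 50] (size 6, min 33) -> median=32.5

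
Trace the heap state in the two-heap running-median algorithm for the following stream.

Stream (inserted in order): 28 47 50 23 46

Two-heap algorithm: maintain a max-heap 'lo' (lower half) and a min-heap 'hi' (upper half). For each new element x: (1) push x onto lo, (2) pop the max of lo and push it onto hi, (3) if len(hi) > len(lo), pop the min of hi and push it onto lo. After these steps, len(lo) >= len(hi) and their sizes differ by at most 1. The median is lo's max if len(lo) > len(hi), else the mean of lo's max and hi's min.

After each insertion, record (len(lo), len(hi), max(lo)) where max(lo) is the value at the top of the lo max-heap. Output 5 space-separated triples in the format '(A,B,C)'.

Answer: (1,0,28) (1,1,28) (2,1,47) (2,2,28) (3,2,46)

Derivation:
Step 1: insert 28 -> lo=[28] hi=[] -> (len(lo)=1, len(hi)=0, max(lo)=28)
Step 2: insert 47 -> lo=[28] hi=[47] -> (len(lo)=1, len(hi)=1, max(lo)=28)
Step 3: insert 50 -> lo=[28, 47] hi=[50] -> (len(lo)=2, len(hi)=1, max(lo)=47)
Step 4: insert 23 -> lo=[23, 28] hi=[47, 50] -> (len(lo)=2, len(hi)=2, max(lo)=28)
Step 5: insert 46 -> lo=[23, 28, 46] hi=[47, 50] -> (len(lo)=3, len(hi)=2, max(lo)=46)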